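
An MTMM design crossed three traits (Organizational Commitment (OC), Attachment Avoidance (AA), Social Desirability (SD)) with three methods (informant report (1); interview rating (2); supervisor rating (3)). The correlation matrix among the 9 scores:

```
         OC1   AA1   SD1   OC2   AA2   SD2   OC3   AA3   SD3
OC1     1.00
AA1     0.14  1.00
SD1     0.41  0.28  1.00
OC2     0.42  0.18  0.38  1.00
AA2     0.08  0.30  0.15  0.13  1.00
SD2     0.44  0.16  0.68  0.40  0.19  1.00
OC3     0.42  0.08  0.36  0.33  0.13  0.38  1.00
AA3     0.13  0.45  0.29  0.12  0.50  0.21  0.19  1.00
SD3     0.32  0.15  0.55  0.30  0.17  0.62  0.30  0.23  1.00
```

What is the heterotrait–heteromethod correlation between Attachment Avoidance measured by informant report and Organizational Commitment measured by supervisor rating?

0.08

Different traits and methods: r(AA1, OC3) = 0.08.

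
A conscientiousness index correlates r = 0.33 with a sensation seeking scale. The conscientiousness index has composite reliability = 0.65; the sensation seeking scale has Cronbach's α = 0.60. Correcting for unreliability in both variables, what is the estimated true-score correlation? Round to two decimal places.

r_true = r_obs / √(r_xx · r_yy) = 0.33 / √(0.65 × 0.60) = 0.33 / √0.3900 = 0.33 / 0.6245 ≈ 0.53.

0.53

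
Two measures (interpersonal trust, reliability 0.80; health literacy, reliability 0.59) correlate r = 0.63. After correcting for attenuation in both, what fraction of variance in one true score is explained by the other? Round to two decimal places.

Disattenuated r = 0.63 / √(0.80 × 0.59) = 0.63 / 0.6870 = 0.9170.
Shared true-score variance = 0.9170² = 0.8409 ≈ 0.84.

0.84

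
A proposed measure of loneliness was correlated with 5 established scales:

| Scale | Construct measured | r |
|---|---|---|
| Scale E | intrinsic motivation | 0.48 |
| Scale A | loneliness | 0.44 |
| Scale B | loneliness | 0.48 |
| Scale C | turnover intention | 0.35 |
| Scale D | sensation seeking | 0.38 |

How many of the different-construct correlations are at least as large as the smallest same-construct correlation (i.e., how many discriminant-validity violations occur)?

1

Convergent (same construct = loneliness): Scale A, Scale B.
Smallest convergent = 0.44. Discriminant values: 0.48, 0.35, 0.38; count ≥ 0.44 → 1.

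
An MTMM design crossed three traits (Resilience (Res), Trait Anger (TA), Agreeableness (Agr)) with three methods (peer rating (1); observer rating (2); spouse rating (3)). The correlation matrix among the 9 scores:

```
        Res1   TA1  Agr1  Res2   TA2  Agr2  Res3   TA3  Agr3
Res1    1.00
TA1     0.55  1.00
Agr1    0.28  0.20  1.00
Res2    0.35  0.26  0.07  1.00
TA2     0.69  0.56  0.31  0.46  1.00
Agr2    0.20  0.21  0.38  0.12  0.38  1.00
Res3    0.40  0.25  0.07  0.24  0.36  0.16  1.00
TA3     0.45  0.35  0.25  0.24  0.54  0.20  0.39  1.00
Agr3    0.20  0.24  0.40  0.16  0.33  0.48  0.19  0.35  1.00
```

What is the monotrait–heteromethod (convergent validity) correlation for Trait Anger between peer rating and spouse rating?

Same trait (TA), different methods: r(TA1, TA3) = 0.35.

0.35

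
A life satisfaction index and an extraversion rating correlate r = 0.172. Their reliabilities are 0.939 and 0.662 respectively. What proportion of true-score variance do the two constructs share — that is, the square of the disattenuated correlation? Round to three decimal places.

Disattenuated r = 0.172 / √(0.939 × 0.662) = 0.172 / 0.7884 = 0.2182.
Shared true-score variance = 0.2182² = 0.0476 ≈ 0.048.

0.048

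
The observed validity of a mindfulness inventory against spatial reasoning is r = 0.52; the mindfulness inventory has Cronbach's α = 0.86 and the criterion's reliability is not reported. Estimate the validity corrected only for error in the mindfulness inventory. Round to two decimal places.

Single correction: r_c = r_obs / √r_xx = 0.52 / √0.86 = 0.52 / 0.9274 ≈ 0.56.

0.56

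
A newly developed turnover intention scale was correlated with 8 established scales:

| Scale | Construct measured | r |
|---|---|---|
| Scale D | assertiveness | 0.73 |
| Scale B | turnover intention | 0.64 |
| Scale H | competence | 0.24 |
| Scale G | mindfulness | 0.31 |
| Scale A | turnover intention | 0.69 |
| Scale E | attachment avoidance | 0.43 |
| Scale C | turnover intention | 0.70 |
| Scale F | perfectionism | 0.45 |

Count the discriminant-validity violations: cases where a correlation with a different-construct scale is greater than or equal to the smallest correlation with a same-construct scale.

Convergent (same construct = turnover intention): Scale B, Scale A, Scale C.
Smallest convergent = 0.64. Discriminant values: 0.73, 0.24, 0.31, 0.43, 0.45; count ≥ 0.64 → 1.

1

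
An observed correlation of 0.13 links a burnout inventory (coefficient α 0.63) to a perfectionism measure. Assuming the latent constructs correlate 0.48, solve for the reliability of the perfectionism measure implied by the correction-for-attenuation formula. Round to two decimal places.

r_true = r_obs / √(r_xx · r_yy) ⇒ 0.48 = 0.13 / √(0.63 · r_yy).
√(0.63 · r_yy) = 0.13 / 0.48 = 0.2708; 0.63 · r_yy = 0.0733; r_yy = 0.0733 / 0.63 ≈ 0.12.

0.12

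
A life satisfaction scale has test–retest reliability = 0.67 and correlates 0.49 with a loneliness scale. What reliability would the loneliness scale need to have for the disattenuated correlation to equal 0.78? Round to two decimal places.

0.59

r_true = r_obs / √(r_xx · r_yy) ⇒ 0.78 = 0.49 / √(0.67 · r_yy).
√(0.67 · r_yy) = 0.49 / 0.78 = 0.6282; 0.67 · r_yy = 0.3946; r_yy = 0.3946 / 0.67 ≈ 0.59.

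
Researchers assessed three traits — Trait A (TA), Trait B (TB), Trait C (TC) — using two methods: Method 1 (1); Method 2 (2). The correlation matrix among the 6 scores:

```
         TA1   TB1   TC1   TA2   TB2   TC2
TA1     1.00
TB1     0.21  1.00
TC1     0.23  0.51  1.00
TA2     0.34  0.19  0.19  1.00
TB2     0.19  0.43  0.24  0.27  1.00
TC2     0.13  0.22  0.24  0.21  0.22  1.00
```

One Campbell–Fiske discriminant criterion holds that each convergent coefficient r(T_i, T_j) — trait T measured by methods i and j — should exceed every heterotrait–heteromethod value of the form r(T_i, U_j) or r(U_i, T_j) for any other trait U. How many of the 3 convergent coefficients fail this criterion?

Each convergent coefficient versus the relevant comparison correlations:
TA (methods 1·2): 0.34 vs {0.19, 0.19, 0.13, 0.19} → pass.
TB (methods 1·2): 0.43 vs {0.19, 0.19, 0.22, 0.24} → pass.
TC (methods 1·2): 0.24 vs {0.19, 0.13, 0.24, 0.22} → fail.
1 of 3 fail.

1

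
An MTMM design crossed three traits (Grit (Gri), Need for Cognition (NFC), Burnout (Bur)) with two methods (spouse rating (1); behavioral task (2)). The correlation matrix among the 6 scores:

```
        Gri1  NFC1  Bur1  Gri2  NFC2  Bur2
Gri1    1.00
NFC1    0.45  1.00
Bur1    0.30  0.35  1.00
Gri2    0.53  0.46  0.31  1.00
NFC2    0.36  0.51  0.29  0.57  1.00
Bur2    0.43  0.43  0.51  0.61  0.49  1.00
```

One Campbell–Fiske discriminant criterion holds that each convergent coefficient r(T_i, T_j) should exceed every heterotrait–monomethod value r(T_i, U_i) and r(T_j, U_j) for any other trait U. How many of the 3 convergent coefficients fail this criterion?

Each convergent coefficient versus the relevant comparison correlations:
Gri (methods 1·2): 0.53 vs {0.45, 0.57, 0.30, 0.61} → fail.
NFC (methods 1·2): 0.51 vs {0.45, 0.57, 0.35, 0.49} → fail.
Bur (methods 1·2): 0.51 vs {0.30, 0.61, 0.35, 0.49} → fail.
3 of 3 fail.

3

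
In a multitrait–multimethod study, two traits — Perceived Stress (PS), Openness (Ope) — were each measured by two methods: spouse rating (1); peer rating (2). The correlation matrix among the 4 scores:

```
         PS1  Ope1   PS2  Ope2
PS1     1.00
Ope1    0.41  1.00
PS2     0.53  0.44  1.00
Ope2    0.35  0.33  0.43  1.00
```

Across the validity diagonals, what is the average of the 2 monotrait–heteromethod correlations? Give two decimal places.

0.43

Convergent values: 0.53, 0.33; mean = 0.86/2 = 0.43.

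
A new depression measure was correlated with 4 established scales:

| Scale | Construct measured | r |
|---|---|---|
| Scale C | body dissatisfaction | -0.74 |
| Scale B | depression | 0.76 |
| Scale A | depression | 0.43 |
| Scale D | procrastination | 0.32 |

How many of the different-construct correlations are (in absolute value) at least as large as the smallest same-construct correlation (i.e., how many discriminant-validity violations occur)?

1

Convergent (same construct = depression): Scale B, Scale A.
Smallest convergent = 0.43. Discriminant |r|: 0.74, 0.32; count ≥ 0.43 → 1.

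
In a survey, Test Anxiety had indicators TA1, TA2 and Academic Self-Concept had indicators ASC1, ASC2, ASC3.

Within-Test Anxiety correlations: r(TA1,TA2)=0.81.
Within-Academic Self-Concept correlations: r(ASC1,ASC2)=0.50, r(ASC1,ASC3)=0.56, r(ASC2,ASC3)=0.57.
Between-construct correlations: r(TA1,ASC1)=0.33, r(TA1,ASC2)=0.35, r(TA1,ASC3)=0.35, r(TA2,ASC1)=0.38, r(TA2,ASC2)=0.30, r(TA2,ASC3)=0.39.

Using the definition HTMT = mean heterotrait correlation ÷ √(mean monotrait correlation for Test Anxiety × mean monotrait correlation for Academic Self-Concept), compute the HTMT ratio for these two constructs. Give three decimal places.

0.528

Mean heterotrait r = 2.10/6 = 0.3500.
Mean within-TA = 0.81/1 = 0.8100; mean within-ASC = 1.63/3 = 0.5433.
Geometric mean = √(0.8100 × 0.5433) = 0.6634.
HTMT = 0.3500 / 0.6634 = 0.528.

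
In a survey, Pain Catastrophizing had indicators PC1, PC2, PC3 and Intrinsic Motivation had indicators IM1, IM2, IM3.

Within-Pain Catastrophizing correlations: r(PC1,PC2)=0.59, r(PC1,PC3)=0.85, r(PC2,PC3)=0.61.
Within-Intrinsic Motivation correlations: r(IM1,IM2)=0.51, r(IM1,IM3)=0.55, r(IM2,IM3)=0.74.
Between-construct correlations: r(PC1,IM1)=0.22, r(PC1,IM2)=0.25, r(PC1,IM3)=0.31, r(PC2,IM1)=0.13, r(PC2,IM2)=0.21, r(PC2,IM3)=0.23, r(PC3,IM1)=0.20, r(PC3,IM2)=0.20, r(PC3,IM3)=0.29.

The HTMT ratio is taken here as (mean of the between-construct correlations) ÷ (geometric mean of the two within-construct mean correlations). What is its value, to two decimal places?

0.35

Between-construct mean = 2.04/9 = 0.2267.
Mean within-PC = 2.05/3 = 0.6833; mean within-IM = 1.80/3 = 0.6000.
Geometric mean = √(0.6833 × 0.6000) = 0.6403.
HTMT = 0.2267 / 0.6403 = 0.35.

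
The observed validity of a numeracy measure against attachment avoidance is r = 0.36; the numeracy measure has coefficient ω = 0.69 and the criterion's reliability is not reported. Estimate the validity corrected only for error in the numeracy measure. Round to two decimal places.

Single correction: r_c = r_obs / √r_xx = 0.36 / √0.69 = 0.36 / 0.8307 ≈ 0.43.

0.43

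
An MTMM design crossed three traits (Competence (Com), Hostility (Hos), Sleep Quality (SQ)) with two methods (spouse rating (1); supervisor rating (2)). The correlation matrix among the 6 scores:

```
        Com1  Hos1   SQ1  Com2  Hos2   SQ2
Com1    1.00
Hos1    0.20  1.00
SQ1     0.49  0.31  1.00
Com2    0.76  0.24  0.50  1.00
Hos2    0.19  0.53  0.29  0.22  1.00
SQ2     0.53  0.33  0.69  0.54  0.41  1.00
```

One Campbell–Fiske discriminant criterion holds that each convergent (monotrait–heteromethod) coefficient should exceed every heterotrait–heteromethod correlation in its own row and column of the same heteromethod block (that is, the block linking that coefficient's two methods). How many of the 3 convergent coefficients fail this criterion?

0

Checking each validity diagonal entry against its comparison values:
Com (methods 1·2): 0.76 vs {0.19, 0.24, 0.53, 0.50} → pass.
Hos (methods 1·2): 0.53 vs {0.24, 0.19, 0.33, 0.29} → pass.
SQ (methods 1·2): 0.69 vs {0.50, 0.53, 0.29, 0.33} → pass.
0 of 3 fail.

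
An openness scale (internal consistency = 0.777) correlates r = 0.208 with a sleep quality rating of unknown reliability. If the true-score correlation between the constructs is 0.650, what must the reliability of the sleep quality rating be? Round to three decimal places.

0.132

r_true = r_obs / √(r_xx · r_yy) ⇒ 0.650 = 0.208 / √(0.777 · r_yy).
√(0.777 · r_yy) = 0.208 / 0.650 = 0.3200; 0.777 · r_yy = 0.1024; r_yy = 0.1024 / 0.777 ≈ 0.132.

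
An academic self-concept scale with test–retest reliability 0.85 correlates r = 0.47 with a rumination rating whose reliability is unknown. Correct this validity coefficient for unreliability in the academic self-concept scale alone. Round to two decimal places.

0.51

Single correction: r_c = r_obs / √r_xx = 0.47 / √0.85 = 0.47 / 0.9220 ≈ 0.51.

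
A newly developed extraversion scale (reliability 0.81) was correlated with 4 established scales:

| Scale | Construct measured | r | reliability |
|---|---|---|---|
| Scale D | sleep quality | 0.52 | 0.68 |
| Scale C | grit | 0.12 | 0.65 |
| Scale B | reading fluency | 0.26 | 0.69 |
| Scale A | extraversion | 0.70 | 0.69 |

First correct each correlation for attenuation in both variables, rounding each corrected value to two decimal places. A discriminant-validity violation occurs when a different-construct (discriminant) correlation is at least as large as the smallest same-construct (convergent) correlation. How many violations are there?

0

Disattenuated r (r / √(r_scale · r_new)):
  Scale D (disc): 0.52 / √(0.68·0.81) = 0.70
  Scale C (disc): 0.12 / √(0.65·0.81) = 0.17
  Scale B (disc): 0.26 / √(0.69·0.81) = 0.35
  Scale A (conv): 0.70 / √(0.69·0.81) = 0.94
Smallest convergent = 0.94. Discriminant values: 0.70, 0.17, 0.35; count ≥ 0.94 → 0.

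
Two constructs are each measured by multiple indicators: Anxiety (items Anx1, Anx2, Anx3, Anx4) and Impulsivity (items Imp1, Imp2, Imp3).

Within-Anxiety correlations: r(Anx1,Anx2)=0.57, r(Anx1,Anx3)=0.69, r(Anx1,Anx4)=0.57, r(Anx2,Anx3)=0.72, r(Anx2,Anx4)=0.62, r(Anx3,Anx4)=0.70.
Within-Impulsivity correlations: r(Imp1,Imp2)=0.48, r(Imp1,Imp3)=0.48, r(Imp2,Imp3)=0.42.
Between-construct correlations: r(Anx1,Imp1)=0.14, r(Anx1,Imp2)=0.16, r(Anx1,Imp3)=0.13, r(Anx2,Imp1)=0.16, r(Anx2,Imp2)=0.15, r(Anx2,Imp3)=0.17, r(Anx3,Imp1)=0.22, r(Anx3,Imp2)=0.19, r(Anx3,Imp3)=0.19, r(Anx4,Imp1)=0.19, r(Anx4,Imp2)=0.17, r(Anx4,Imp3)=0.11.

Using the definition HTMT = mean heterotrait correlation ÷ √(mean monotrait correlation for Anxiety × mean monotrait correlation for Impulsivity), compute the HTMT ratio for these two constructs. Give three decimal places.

0.303

Between-construct mean = 1.98/12 = 0.1650.
Mean within-Anx = 3.87/6 = 0.6450; mean within-Imp = 1.38/3 = 0.4600.
Geometric mean = √(0.6450 × 0.4600) = 0.5447.
HTMT = 0.1650 / 0.5447 = 0.303.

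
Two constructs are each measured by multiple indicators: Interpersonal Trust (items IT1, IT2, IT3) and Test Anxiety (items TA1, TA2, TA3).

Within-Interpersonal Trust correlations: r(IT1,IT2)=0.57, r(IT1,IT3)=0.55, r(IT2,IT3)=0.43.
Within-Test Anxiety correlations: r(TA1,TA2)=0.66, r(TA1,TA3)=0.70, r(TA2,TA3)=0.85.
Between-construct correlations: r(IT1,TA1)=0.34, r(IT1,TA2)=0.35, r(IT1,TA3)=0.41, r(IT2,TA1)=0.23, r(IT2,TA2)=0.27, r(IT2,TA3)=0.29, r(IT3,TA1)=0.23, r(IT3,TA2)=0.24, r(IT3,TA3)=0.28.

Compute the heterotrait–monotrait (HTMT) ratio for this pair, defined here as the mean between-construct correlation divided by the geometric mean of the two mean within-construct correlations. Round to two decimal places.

0.48

Between-construct mean = 2.64/9 = 0.2933.
Mean within-IT = 1.55/3 = 0.5167; mean within-TA = 2.21/3 = 0.7367.
Geometric mean = √(0.5167 × 0.7367) = 0.6170.
HTMT = 0.2933 / 0.6170 = 0.48.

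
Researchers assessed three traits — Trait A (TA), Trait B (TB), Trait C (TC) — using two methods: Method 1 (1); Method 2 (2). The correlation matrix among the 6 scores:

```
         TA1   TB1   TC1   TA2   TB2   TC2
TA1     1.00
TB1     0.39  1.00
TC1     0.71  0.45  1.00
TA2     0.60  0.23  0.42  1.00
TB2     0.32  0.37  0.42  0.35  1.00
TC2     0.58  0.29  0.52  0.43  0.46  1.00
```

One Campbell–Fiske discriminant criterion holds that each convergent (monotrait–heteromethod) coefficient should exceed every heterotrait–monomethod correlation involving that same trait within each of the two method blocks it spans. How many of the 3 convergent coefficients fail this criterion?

3

Each convergent coefficient versus the relevant comparison correlations:
TA (methods 1·2): 0.60 vs {0.39, 0.35, 0.71, 0.43} → fail.
TB (methods 1·2): 0.37 vs {0.39, 0.35, 0.45, 0.46} → fail.
TC (methods 1·2): 0.52 vs {0.71, 0.43, 0.45, 0.46} → fail.
3 of 3 fail.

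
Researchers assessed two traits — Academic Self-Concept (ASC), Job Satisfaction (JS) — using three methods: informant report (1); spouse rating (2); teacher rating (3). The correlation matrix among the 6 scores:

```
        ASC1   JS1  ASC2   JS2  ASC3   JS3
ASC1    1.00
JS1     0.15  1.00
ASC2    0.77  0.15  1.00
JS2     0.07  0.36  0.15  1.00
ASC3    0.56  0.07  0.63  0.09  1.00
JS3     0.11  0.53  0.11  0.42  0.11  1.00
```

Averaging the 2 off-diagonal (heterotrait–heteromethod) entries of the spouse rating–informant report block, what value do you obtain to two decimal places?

HTHM values (method 2 × method 1): 0.15, 0.07; mean = 0.22/2 = 0.11.

0.11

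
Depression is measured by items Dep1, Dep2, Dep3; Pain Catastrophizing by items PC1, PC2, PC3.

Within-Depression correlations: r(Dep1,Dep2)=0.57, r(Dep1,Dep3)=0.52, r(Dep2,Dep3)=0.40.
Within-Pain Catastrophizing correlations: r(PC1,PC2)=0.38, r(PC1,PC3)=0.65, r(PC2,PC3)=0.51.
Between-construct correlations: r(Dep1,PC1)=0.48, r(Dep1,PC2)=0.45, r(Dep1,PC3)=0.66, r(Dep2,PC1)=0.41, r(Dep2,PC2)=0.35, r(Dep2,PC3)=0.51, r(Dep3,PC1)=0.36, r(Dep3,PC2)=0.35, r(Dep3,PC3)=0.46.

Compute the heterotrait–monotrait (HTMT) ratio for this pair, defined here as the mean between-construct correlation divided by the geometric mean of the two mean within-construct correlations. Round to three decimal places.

Mean heterotrait r = 4.03/9 = 0.4478.
Mean within-Dep = 1.49/3 = 0.4967; mean within-PC = 1.54/3 = 0.5133.
Geometric mean = √(0.4967 × 0.5133) = 0.5049.
HTMT = 0.4478 / 0.5049 = 0.887.

0.887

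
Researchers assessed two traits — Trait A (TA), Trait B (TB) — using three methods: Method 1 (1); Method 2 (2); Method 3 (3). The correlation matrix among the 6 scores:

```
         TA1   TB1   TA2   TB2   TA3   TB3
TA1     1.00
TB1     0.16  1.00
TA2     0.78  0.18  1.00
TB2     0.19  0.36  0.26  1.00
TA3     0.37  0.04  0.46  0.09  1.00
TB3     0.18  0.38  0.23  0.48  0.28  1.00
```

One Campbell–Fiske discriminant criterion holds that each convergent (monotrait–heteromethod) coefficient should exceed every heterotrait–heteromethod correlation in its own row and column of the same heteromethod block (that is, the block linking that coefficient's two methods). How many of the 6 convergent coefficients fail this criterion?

0

Checking each validity diagonal entry against its comparison values:
TA (methods 1·2): 0.78 vs {0.19, 0.18} → pass.
TA (methods 1·3): 0.37 vs {0.18, 0.04} → pass.
TA (methods 2·3): 0.46 vs {0.23, 0.09} → pass.
TB (methods 1·2): 0.36 vs {0.18, 0.19} → pass.
TB (methods 1·3): 0.38 vs {0.04, 0.18} → pass.
TB (methods 2·3): 0.48 vs {0.09, 0.23} → pass.
0 of 6 fail.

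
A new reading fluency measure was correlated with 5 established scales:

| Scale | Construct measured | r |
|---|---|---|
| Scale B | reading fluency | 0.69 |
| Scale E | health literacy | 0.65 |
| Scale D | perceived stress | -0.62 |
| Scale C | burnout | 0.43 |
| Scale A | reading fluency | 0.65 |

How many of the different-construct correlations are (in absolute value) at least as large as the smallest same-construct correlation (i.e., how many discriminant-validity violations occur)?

Convergent (same construct = reading fluency): Scale B, Scale A.
Smallest convergent = 0.65. Discriminant |r|: 0.65, 0.62, 0.43; count ≥ 0.65 → 1.

1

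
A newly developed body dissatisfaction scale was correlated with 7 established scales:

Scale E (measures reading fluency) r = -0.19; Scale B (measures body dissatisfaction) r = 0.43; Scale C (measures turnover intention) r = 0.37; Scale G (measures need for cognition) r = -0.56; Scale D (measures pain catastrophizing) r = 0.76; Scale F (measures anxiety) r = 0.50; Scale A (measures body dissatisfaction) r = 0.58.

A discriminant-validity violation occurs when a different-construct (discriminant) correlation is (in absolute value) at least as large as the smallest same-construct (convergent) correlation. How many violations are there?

3

Convergent (same construct = body dissatisfaction): Scale B, Scale A.
Smallest convergent = 0.43. Discriminant |r|: 0.19, 0.37, 0.56, 0.76, 0.50; count ≥ 0.43 → 3.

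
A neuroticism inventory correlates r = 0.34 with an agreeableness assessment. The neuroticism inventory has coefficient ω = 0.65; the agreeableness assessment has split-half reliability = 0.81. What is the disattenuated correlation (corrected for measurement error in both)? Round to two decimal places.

r_true = r_obs / √(r_xx · r_yy) = 0.34 / √(0.65 × 0.81) = 0.34 / √0.5265 = 0.34 / 0.7256 ≈ 0.47.

0.47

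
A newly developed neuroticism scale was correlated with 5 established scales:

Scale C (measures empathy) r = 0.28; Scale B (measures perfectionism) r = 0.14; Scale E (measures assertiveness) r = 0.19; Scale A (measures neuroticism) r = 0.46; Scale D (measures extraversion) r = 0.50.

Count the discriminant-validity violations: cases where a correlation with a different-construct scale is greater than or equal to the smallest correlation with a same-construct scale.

1

Convergent (same construct = neuroticism): Scale A.
Smallest convergent = 0.46. Discriminant values: 0.28, 0.14, 0.19, 0.50; count ≥ 0.46 → 1.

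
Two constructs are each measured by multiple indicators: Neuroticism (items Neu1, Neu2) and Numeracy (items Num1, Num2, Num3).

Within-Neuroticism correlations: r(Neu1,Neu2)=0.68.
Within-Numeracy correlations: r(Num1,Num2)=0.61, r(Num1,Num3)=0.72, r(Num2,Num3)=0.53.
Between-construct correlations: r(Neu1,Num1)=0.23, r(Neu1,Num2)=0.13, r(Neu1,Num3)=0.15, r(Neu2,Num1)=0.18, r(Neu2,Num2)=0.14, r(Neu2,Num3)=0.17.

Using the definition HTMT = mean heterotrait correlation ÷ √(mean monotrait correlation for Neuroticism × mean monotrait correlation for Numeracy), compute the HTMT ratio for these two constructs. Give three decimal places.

0.257

Between-construct mean = 1.00/6 = 0.1667.
Mean within-Neu = 0.68/1 = 0.6800; mean within-Num = 1.86/3 = 0.6200.
Geometric mean = √(0.6800 × 0.6200) = 0.6493.
HTMT = 0.1667 / 0.6493 = 0.257.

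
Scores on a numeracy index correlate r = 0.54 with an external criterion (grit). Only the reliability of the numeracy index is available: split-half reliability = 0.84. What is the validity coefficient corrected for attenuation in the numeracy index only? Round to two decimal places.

Single correction: r_c = r_obs / √r_xx = 0.54 / √0.84 = 0.54 / 0.9165 ≈ 0.59.

0.59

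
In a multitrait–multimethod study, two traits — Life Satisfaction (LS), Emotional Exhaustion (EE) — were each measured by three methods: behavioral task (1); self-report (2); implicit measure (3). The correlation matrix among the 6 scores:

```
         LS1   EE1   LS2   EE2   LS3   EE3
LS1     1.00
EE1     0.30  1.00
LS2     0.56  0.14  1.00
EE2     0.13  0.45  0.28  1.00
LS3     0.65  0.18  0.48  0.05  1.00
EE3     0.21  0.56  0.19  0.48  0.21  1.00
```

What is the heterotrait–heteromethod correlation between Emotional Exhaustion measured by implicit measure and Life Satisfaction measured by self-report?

Different traits and methods: r(EE3, LS2) = 0.19.

0.19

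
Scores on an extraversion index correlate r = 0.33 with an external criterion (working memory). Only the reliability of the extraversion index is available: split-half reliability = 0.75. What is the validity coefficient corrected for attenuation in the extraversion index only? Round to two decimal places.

0.38

Single correction: r_c = r_obs / √r_xx = 0.33 / √0.75 = 0.33 / 0.8660 ≈ 0.38.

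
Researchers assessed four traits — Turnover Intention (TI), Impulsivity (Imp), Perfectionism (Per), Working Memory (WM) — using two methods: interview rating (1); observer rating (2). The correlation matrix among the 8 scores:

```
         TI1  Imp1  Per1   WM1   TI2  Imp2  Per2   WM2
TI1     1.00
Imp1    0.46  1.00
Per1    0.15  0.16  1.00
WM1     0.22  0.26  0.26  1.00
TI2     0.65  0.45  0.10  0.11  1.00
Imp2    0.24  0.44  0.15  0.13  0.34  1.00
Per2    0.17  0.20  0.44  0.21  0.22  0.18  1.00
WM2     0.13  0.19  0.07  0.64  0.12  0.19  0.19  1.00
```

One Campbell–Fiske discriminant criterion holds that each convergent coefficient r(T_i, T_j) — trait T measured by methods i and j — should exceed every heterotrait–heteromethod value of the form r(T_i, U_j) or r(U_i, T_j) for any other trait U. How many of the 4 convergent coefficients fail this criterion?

1

Convergent coefficients and their comparison sets:
TI (methods 1·2): 0.65 vs {0.24, 0.45, 0.17, 0.10, 0.13, 0.11} → pass.
Imp (methods 1·2): 0.44 vs {0.45, 0.24, 0.20, 0.15, 0.19, 0.13} → fail.
Per (methods 1·2): 0.44 vs {0.10, 0.17, 0.15, 0.20, 0.07, 0.21} → pass.
WM (methods 1·2): 0.64 vs {0.11, 0.13, 0.13, 0.19, 0.21, 0.07} → pass.
1 of 4 fail.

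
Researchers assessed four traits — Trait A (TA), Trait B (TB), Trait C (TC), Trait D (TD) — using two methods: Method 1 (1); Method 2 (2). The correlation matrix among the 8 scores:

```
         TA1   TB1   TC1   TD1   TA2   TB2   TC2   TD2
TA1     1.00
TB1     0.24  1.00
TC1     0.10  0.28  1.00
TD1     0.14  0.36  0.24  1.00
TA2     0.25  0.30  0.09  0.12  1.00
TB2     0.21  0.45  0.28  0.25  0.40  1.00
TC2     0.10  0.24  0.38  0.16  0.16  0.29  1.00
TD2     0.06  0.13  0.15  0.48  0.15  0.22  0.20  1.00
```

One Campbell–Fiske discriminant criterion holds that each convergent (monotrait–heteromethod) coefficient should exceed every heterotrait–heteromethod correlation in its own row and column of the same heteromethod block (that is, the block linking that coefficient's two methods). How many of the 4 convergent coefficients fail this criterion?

1

Checking each validity diagonal entry against its comparison values:
TA (methods 1·2): 0.25 vs {0.21, 0.30, 0.10, 0.09, 0.06, 0.12} → fail.
TB (methods 1·2): 0.45 vs {0.30, 0.21, 0.24, 0.28, 0.13, 0.25} → pass.
TC (methods 1·2): 0.38 vs {0.09, 0.10, 0.28, 0.24, 0.15, 0.16} → pass.
TD (methods 1·2): 0.48 vs {0.12, 0.06, 0.25, 0.13, 0.16, 0.15} → pass.
1 of 4 fail.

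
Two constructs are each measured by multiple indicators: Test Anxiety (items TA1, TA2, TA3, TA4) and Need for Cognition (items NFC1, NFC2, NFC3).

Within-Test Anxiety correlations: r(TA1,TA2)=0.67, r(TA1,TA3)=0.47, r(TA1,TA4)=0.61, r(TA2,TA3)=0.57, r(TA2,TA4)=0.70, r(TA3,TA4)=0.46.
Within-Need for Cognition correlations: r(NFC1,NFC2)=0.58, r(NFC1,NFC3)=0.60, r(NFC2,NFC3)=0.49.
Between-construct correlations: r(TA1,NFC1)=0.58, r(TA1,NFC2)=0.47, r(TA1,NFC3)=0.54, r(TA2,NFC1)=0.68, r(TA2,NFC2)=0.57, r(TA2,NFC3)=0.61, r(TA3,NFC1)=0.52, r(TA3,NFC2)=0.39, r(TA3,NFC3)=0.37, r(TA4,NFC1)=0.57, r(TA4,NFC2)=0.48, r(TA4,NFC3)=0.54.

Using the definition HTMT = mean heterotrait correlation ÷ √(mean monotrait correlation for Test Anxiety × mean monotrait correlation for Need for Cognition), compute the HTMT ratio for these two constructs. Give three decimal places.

Mean heterotrait r = 6.32/12 = 0.5267.
Mean within-TA = 3.48/6 = 0.5800; mean within-NFC = 1.67/3 = 0.5567.
Geometric mean = √(0.5800 × 0.5567) = 0.5682.
HTMT = 0.5267 / 0.5682 = 0.927.

0.927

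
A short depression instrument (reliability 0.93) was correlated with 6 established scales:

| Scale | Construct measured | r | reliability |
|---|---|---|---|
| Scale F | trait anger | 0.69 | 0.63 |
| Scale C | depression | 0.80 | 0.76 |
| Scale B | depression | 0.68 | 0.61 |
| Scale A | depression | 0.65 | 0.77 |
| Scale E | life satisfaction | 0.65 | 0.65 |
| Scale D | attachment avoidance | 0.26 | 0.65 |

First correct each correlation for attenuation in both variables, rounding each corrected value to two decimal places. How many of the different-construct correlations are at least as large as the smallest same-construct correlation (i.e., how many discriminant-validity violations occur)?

2

Disattenuated r (r / √(r_scale · r_new)):
  Scale F (disc): 0.69 / √(0.63·0.93) = 0.90
  Scale C (conv): 0.80 / √(0.76·0.93) = 0.95
  Scale B (conv): 0.68 / √(0.61·0.93) = 0.90
  Scale A (conv): 0.65 / √(0.77·0.93) = 0.77
  Scale E (disc): 0.65 / √(0.65·0.93) = 0.84
  Scale D (disc): 0.26 / √(0.65·0.93) = 0.33
Smallest convergent = 0.77. Discriminant values: 0.90, 0.84, 0.33; count ≥ 0.77 → 2.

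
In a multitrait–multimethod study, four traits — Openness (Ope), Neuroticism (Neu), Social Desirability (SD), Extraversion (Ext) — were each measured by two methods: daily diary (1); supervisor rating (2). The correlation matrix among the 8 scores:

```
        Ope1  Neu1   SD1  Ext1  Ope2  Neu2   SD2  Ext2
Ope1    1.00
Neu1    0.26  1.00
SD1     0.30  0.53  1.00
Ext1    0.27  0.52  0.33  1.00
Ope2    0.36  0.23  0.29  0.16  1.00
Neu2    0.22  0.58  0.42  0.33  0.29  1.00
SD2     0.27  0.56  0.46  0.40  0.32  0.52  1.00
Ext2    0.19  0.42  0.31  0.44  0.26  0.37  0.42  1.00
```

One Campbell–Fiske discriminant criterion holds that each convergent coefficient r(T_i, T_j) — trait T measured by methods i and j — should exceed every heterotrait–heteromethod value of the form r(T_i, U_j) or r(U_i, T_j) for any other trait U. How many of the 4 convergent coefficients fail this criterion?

1

Convergent coefficients and their comparison sets:
Ope (methods 1·2): 0.36 vs {0.22, 0.23, 0.27, 0.29, 0.19, 0.16} → pass.
Neu (methods 1·2): 0.58 vs {0.23, 0.22, 0.56, 0.42, 0.42, 0.33} → pass.
SD (methods 1·2): 0.46 vs {0.29, 0.27, 0.42, 0.56, 0.31, 0.40} → fail.
Ext (methods 1·2): 0.44 vs {0.16, 0.19, 0.33, 0.42, 0.40, 0.31} → pass.
1 of 4 fail.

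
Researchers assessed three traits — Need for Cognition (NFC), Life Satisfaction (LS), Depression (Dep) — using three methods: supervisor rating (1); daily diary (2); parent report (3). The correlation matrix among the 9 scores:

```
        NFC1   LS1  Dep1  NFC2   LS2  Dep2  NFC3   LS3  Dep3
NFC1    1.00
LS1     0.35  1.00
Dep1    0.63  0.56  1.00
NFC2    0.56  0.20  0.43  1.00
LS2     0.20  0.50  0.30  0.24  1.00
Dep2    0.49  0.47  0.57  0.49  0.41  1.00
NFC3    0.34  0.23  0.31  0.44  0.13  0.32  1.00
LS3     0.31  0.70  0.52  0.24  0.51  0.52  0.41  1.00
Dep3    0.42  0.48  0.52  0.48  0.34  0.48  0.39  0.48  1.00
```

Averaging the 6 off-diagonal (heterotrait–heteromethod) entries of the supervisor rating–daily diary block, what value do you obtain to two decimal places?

HTHM values (method 1 × method 2): 0.20, 0.49, 0.20, 0.47, 0.43, 0.30; mean = 2.09/6 = 0.35.

0.35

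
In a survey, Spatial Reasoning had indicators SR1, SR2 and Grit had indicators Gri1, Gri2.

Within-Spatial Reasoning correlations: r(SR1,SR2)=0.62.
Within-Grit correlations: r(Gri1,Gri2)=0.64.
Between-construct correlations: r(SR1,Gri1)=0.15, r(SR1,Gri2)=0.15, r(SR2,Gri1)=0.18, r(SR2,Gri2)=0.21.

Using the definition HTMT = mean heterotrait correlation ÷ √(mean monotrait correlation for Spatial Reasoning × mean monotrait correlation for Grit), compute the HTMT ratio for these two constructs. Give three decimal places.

Mean between = 0.69/4 = 0.1725.
Mean within-SR = 0.62/1 = 0.6200; mean within-Gri = 0.64/1 = 0.6400.
Geometric mean = √(0.6200 × 0.6400) = 0.6299.
HTMT = 0.1725 / 0.6299 = 0.274.

0.274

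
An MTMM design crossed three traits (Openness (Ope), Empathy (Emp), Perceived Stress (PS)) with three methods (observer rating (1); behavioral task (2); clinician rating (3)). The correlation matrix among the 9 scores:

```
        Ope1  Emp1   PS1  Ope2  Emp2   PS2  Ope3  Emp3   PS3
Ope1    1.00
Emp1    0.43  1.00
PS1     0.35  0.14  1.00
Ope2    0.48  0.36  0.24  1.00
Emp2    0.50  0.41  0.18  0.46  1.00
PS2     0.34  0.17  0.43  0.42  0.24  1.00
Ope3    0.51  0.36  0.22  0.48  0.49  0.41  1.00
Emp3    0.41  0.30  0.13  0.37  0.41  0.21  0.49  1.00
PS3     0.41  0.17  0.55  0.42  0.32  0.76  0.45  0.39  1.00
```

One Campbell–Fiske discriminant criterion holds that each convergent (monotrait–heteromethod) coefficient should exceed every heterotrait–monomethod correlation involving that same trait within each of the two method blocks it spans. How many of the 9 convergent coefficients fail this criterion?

Convergent coefficients and their comparison sets:
Ope (methods 1·2): 0.48 vs {0.43, 0.46, 0.35, 0.42} → pass.
Ope (methods 1·3): 0.51 vs {0.43, 0.49, 0.35, 0.45} → pass.
Ope (methods 2·3): 0.48 vs {0.46, 0.49, 0.42, 0.45} → fail.
Emp (methods 1·2): 0.41 vs {0.43, 0.46, 0.14, 0.24} → fail.
Emp (methods 1·3): 0.30 vs {0.43, 0.49, 0.14, 0.39} → fail.
Emp (methods 2·3): 0.41 vs {0.46, 0.49, 0.24, 0.39} → fail.
PS (methods 1·2): 0.43 vs {0.35, 0.42, 0.14, 0.24} → pass.
PS (methods 1·3): 0.55 vs {0.35, 0.45, 0.14, 0.39} → pass.
PS (methods 2·3): 0.76 vs {0.42, 0.45, 0.24, 0.39} → pass.
4 of 9 fail.

4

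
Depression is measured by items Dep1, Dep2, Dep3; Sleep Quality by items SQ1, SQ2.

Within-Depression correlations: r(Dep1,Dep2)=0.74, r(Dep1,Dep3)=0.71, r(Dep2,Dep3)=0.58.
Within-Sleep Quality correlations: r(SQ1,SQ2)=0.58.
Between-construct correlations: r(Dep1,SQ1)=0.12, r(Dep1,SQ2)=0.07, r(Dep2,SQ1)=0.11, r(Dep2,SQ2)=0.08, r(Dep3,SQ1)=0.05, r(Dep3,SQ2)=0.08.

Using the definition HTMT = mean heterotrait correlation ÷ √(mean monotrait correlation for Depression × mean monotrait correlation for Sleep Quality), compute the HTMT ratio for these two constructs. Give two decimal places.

Mean heterotrait r = 0.51/6 = 0.0850.
Mean within-Dep = 2.03/3 = 0.6767; mean within-SQ = 0.58/1 = 0.5800.
Geometric mean = √(0.6767 × 0.5800) = 0.6265.
HTMT = 0.0850 / 0.6265 = 0.14.

0.14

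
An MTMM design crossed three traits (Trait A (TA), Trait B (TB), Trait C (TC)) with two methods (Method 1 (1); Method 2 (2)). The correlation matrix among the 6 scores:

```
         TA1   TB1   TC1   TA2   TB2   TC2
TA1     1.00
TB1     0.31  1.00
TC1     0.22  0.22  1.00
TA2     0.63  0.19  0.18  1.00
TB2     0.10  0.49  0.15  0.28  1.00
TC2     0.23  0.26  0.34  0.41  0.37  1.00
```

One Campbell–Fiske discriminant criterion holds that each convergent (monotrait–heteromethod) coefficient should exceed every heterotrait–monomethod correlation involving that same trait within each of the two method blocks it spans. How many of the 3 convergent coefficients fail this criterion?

Checking each validity diagonal entry against its comparison values:
TA (methods 1·2): 0.63 vs {0.31, 0.28, 0.22, 0.41} → pass.
TB (methods 1·2): 0.49 vs {0.31, 0.28, 0.22, 0.37} → pass.
TC (methods 1·2): 0.34 vs {0.22, 0.41, 0.22, 0.37} → fail.
1 of 3 fail.

1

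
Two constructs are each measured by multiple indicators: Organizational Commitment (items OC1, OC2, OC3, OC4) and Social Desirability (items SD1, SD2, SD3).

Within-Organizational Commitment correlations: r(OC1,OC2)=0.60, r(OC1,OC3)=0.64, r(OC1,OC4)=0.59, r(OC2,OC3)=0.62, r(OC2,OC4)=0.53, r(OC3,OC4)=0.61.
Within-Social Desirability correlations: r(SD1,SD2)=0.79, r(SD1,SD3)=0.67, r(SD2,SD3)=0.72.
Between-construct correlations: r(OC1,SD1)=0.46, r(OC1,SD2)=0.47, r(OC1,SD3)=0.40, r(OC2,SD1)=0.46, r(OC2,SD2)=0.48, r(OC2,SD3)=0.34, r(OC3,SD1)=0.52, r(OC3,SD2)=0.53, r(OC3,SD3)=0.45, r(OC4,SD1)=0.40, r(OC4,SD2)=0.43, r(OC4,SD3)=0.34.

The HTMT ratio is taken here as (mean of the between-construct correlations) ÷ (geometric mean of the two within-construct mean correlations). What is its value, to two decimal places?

0.67

Mean between = 5.28/12 = 0.4400.
Mean within-OC = 3.59/6 = 0.5983; mean within-SD = 2.18/3 = 0.7267.
Geometric mean = √(0.5983 × 0.7267) = 0.6594.
HTMT = 0.4400 / 0.6594 = 0.67.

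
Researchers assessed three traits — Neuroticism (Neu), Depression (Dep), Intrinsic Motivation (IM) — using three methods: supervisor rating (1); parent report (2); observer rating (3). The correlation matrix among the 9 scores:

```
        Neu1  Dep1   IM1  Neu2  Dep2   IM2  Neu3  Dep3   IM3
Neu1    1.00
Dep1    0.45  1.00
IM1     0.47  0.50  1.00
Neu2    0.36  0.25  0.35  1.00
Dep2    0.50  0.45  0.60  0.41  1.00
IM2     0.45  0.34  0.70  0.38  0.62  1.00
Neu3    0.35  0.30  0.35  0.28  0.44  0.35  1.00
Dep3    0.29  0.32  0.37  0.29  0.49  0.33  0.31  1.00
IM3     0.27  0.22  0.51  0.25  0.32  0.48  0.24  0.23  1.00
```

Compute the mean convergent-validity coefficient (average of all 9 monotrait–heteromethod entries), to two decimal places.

Convergent values: 0.36, 0.35, 0.28, 0.45, 0.32, 0.49, 0.70, 0.51, 0.48; mean = 3.94/9 = 0.44.

0.44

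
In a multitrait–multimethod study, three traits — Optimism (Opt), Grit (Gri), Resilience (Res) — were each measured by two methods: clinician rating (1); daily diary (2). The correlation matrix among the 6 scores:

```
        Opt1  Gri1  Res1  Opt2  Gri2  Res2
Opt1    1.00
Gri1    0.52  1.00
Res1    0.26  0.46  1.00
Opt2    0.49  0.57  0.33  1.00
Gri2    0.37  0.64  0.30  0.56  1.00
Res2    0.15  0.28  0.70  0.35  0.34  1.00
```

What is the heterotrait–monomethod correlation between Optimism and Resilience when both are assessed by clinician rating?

0.26

Different traits, same method: r(Opt1, Res1) = 0.26.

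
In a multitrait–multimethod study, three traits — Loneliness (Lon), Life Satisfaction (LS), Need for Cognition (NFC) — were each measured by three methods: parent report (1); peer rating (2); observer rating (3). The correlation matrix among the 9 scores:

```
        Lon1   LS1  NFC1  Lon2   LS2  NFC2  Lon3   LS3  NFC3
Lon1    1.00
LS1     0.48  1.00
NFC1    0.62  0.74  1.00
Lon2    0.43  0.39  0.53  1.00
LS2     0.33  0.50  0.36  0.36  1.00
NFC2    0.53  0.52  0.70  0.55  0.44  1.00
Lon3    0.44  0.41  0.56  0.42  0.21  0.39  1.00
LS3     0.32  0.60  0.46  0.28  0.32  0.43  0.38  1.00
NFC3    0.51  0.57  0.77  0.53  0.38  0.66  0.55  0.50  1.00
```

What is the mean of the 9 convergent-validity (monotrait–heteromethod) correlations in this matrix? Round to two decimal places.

Convergent values: 0.43, 0.44, 0.42, 0.50, 0.60, 0.32, 0.70, 0.77, 0.66; mean = 4.84/9 = 0.54.

0.54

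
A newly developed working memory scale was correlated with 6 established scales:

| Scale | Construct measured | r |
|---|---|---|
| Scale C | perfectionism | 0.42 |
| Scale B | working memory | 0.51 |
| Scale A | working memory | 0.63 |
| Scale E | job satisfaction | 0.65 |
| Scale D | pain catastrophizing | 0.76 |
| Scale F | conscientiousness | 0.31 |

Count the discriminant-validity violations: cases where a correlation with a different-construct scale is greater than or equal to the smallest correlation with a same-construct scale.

2

Convergent (same construct = working memory): Scale B, Scale A.
Smallest convergent = 0.51. Discriminant values: 0.42, 0.65, 0.76, 0.31; count ≥ 0.51 → 2.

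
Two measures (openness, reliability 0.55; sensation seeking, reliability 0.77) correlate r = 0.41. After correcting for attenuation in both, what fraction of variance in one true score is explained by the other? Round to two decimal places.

0.40

Disattenuated r = 0.41 / √(0.55 × 0.77) = 0.41 / 0.6508 = 0.6300.
Shared true-score variance = 0.6300² = 0.3969 ≈ 0.40.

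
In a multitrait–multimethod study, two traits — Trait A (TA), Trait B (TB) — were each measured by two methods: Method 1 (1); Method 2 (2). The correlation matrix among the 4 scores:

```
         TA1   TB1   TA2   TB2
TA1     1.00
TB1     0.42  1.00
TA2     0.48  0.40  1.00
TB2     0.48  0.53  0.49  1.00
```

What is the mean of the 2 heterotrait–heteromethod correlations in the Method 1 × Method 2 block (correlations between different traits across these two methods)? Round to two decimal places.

0.44

HTHM values (method 1 × method 2): 0.48, 0.40; mean = 0.88/2 = 0.44.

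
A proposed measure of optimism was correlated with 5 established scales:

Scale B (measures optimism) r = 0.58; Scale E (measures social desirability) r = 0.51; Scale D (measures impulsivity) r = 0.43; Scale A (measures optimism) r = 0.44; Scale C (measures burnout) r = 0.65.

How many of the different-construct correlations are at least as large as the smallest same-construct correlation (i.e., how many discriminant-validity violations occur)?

Convergent (same construct = optimism): Scale B, Scale A.
Smallest convergent = 0.44. Discriminant values: 0.51, 0.43, 0.65; count ≥ 0.44 → 2.

2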